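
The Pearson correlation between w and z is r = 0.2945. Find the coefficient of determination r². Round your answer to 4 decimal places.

0.0867

r² = (0.2945)² = 0.0867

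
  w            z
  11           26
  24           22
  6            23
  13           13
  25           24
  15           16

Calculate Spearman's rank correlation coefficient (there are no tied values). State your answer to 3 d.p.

-0.086

Rank w: 2, 5, 1, 3, 6, 4
Rank z: 6, 3, 4, 1, 5, 2
d = rank(w) − rank(z): -4, 2, -3, 2, 1, 2; Σd² = 38
ρ = 1 − 6Σd² / [n(n²−1)] = 1 − 6×38 / (6×35) = 1 − 228/210 ≈ -0.086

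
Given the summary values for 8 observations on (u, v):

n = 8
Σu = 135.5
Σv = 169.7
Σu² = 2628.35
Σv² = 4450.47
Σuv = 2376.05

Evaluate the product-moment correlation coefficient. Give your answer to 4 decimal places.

-0.9357

r = (nΣuv − ΣuΣv) / √[(nΣu² − (Σu)²)(nΣv² − (Σv)²)]
Numerator: 8×2376.05 − 135.5×169.7 = -3985.95
Denominator: √[(21026.8 − 18360.25)(35603.76 − 28798.09)] = √[2666.55 × 6805.67] = 4260.0070
r = -3985.95 / 4260.0070 ≈ -0.9357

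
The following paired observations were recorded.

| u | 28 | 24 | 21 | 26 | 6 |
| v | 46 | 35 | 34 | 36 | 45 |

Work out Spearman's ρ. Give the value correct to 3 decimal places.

0.400

Rank u: 5, 3, 2, 4, 1
Rank v: 5, 2, 1, 3, 4
d = rank(u) − rank(v): 0, 1, 1, 1, -3; Σd² = 12
ρ = 1 − 6Σd² / [n(n²−1)] = 1 − 6×12 / (5×24) = 1 − 72/120 ≈ 0.400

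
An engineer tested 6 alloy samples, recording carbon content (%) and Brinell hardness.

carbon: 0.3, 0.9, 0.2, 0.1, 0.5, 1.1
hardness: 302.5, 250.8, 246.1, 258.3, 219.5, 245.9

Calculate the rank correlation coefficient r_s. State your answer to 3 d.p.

Rank carbon: 3, 5, 2, 1, 4, 6
Rank hardness: 6, 4, 3, 5, 1, 2
d = rank(carbon) − rank(hardness): -3, 1, -1, -4, 3, 4; Σd² = 52
ρ = 1 − 6Σd² / [n(n²−1)] = 1 − 6×52 / (6×35) = 1 − 312/210 ≈ -0.486

-0.486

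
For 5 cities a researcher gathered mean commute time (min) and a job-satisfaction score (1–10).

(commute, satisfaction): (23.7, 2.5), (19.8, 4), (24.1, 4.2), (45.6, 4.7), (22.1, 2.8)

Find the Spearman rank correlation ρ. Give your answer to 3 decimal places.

Rank commute: 3, 1, 4, 5, 2
Rank satisfaction: 1, 3, 4, 5, 2
d = rank(commute) − rank(satisfaction): 2, -2, 0, 0, 0; Σd² = 8
ρ = 1 − 6Σd² / [n(n²−1)] = 1 − 6×8 / (5×24) = 1 − 48/120 ≈ 0.600

0.600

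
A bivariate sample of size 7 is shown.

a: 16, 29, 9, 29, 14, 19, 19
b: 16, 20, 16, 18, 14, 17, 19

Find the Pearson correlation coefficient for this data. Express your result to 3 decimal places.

n = 7, Σa = 135, Σb = 120, Σa² = 2937, Σb² = 2082, Σab = 2382
nΣab − ΣaΣb = 16674 − 16200 = 474
nΣa² − (Σa)² = 20559 − 18225 = 2334; nΣb² − (Σb)² = 14574 − 14400 = 174
r = 474 / √(2334 × 174) = 474 / 637.2723 ≈ 0.744

0.744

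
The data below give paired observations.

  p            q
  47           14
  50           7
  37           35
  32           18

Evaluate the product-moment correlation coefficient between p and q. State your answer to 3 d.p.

n = 4, Σp = 166, Σq = 74, Σp² = 7102, Σq² = 1794, Σpq = 2879
nΣpq − ΣpΣq = 11516 − 12284 = -768
nΣp² − (Σp)² = 28408 − 27556 = 852; nΣq² − (Σq)² = 7176 − 5476 = 1700
r = -768 / √(852 × 1700) = -768 / 1203.4949 ≈ -0.638

-0.638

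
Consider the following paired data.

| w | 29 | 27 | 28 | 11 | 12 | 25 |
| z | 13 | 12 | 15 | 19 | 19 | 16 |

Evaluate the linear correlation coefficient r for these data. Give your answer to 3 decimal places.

-0.906

n = 6, Σw = 132, Σz = 94, Σw² = 3244, Σz² = 1516, Σwz = 1958
nΣwz − ΣwΣz = 11748 − 12408 = -660
nΣw² − (Σw)² = 19464 − 17424 = 2040; nΣz² − (Σz)² = 9096 − 8836 = 260
r = -660 / √(2040 × 260) = -660 / 728.2857 ≈ -0.906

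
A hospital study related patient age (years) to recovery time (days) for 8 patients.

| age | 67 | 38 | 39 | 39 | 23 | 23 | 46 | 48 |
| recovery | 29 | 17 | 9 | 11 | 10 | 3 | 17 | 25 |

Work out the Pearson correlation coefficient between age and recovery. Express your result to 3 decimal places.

n = 8, Σx = 323, Σy = 121, Σx² = 14453, Σy² = 2355, Σxy = 5650
nΣxy − ΣxΣy = 45200 − 39083 = 6117
nΣx² − (Σx)² = 115624 − 104329 = 11295; nΣy² − (Σy)² = 18840 − 14641 = 4199
r = 6117 / √(11295 × 4199) = 6117 / 6886.7775 ≈ 0.888

0.888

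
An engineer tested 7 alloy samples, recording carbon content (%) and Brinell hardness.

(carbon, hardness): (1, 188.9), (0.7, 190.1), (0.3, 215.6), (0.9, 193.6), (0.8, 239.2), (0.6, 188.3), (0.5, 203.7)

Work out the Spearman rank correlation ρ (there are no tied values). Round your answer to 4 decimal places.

Rank carbon: 7, 4, 1, 6, 5, 3, 2
Rank hardness: 2, 3, 6, 4, 7, 1, 5
d = rank(carbon) − rank(hardness): 5, 1, -5, 2, -2, 2, -3; Σd² = 72
ρ = 1 − 6Σd² / [n(n²−1)] = 1 − 6×72 / (7×48) = 1 − 432/336 ≈ -0.2857

-0.2857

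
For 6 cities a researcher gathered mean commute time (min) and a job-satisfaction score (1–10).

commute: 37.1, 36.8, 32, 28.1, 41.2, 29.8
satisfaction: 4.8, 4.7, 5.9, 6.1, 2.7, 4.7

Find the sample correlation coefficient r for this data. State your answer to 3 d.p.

n = 6, Σx = 205, Σy = 28.9, Σx² = 7129.74, Σy² = 146.53, Σxy = 962.55
nΣxy − ΣxΣy = 5775.3 − 5924.5 = -149.2
nΣx² − (Σx)² = 42778.44 − 42025 = 753.44; nΣy² − (Σy)² = 879.18 − 835.21 = 43.97
r = -149.2 / √(753.44 × 43.97) = -149.2 / 182.0131 ≈ -0.820

-0.820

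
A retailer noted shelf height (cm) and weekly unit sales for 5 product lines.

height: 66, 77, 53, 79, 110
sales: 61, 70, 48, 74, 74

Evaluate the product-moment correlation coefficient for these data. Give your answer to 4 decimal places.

0.8180

n = 5, Σx = 385, Σy = 327, Σx² = 31435, Σy² = 21877, Σxy = 25946
nΣxy − ΣxΣy = 129730 − 125895 = 3835
nΣx² − (Σx)² = 157175 − 148225 = 8950; nΣy² − (Σy)² = 109385 − 106929 = 2456
r = 3835 / √(8950 × 2456) = 3835 / 4688.4112 ≈ 0.8180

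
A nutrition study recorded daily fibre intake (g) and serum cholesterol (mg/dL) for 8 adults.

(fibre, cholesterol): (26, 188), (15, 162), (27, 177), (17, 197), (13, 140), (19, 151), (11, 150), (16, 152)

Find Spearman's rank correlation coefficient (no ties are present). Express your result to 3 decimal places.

0.667

Rank fibre: 7, 3, 8, 5, 2, 6, 1, 4
Rank cholesterol: 7, 5, 6, 8, 1, 3, 2, 4
d = rank(fibre) − rank(cholesterol): 0, -2, 2, -3, 1, 3, -1, 0; Σd² = 28
ρ = 1 − 6Σd² / [n(n²−1)] = 1 − 6×28 / (8×63) = 1 − 168/504 ≈ 0.667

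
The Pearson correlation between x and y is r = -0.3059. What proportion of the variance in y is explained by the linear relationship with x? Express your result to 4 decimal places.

0.0936

r² = (-0.3059)² = 0.0936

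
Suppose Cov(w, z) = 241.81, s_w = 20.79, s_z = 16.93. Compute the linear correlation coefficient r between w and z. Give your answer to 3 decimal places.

r = Cov(w,z) / (s_w · s_z) = 241.81 / (20.79 × 16.93)
  = 241.81 / 351.9747 ≈ 0.687

0.687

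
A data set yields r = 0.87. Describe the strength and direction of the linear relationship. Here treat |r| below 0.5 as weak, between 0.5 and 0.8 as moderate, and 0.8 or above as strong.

r = 0.87 > 0 so the relationship is positive.
|r| = 0.87, which falls in the strong range.

strong positive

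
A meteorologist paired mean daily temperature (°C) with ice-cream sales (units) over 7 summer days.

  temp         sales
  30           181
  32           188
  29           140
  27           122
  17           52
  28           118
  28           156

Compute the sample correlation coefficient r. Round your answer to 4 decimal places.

0.9339

n = 7, Σx = 191, Σy = 957, Σx² = 5351, Σy² = 143553, Σxy = 27356
nΣxy − ΣxΣy = 191492 − 182787 = 8705
nΣx² − (Σx)² = 37457 − 36481 = 976; nΣy² − (Σy)² = 1004871 − 915849 = 89022
r = 8705 / √(976 × 89022) = 8705 / 9321.2377 ≈ 0.9339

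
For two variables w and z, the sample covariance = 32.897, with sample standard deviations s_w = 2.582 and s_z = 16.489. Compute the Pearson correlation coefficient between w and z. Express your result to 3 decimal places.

r = Cov(w,z) / (s_w · s_z) = 32.897 / (2.582 × 16.489)
  = 32.897 / 42.5746 ≈ 0.773

0.773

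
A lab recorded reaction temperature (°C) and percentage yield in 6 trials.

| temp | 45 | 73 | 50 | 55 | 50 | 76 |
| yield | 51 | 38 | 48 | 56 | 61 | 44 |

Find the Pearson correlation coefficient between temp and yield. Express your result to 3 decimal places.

n = 6, Σx = 349, Σy = 298, Σx² = 21155, Σy² = 15142, Σxy = 16943
nΣxy − ΣxΣy = 101658 − 104002 = -2344
nΣx² − (Σx)² = 126930 − 121801 = 5129; nΣy² − (Σy)² = 90852 − 88804 = 2048
r = -2344 / √(5129 × 2048) = -2344 / 3241.0171 ≈ -0.723

-0.723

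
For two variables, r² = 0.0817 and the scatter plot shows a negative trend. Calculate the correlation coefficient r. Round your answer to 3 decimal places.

-0.286

|r| = √0.0817 = 0.286
The association is negative, so r = −0.286.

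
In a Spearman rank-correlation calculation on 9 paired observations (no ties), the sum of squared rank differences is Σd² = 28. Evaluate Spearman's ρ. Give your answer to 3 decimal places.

ρ = 1 − 6Σd² / [n(n²−1)] = 1 − 6×28 / (9×80)
  = 1 − 168/720 = 1 − 0.2333 ≈ 0.767

0.767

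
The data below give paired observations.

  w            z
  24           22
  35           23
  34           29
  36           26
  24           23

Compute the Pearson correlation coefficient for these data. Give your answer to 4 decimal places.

0.6180

n = 5, Σw = 153, Σz = 123, Σw² = 4829, Σz² = 3059, Σwz = 3807
nΣwz − ΣwΣz = 19035 − 18819 = 216
nΣw² − (Σw)² = 24145 − 23409 = 736; nΣz² − (Σz)² = 15295 − 15129 = 166
r = 216 / √(736 × 166) = 216 / 349.5368 ≈ 0.6180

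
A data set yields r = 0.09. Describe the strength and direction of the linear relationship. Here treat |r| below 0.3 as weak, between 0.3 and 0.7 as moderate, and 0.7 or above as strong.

r = 0.09 > 0 so the relationship is positive.
|r| = 0.09, which falls in the weak range.

weak positive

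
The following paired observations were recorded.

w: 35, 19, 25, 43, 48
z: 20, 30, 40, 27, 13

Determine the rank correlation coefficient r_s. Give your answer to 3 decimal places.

Rank w: 3, 1, 2, 4, 5
Rank z: 2, 4, 5, 3, 1
d = rank(w) − rank(z): 1, -3, -3, 1, 4; Σd² = 36
ρ = 1 − 6Σd² / [n(n²−1)] = 1 − 6×36 / (5×24) = 1 − 216/120 ≈ -0.800

-0.800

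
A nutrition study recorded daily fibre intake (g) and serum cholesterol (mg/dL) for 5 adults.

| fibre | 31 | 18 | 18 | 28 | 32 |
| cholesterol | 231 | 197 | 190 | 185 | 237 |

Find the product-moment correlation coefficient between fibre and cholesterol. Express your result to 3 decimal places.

0.710

n = 5, Σx = 127, Σy = 1040, Σx² = 3417, Σy² = 218664, Σxy = 26891
nΣxy − ΣxΣy = 134455 − 132080 = 2375
nΣx² − (Σx)² = 17085 − 16129 = 956; nΣy² − (Σy)² = 1093320 − 1081600 = 11720
r = 2375 / √(956 × 11720) = 2375 / 3347.2855 ≈ 0.710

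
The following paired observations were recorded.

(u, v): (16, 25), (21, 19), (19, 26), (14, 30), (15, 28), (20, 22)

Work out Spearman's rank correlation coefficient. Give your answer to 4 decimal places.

-0.9429

Rank u: 3, 6, 4, 1, 2, 5
Rank v: 3, 1, 4, 6, 5, 2
d = rank(u) − rank(v): 0, 5, 0, -5, -3, 3; Σd² = 68
ρ = 1 − 6Σd² / [n(n²−1)] = 1 − 6×68 / (6×35) = 1 − 408/210 ≈ -0.9429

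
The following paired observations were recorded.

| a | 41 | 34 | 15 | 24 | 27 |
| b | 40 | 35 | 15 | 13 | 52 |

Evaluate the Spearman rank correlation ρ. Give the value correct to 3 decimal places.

Rank a: 5, 4, 1, 2, 3
Rank b: 4, 3, 2, 1, 5
d = rank(a) − rank(b): 1, 1, -1, 1, -2; Σd² = 8
ρ = 1 − 6Σd² / [n(n²−1)] = 1 − 6×8 / (5×24) = 1 − 48/120 ≈ 0.600

0.600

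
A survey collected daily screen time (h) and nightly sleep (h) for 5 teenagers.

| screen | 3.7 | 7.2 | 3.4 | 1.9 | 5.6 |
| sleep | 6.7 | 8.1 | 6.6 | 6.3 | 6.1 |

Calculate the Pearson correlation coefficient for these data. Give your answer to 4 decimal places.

0.6649

n = 5, Σx = 21.8, Σy = 33.8, Σx² = 112.06, Σy² = 230.96, Σxy = 151.68
nΣxy − ΣxΣy = 758.4 − 736.84 = 21.56
nΣx² − (Σx)² = 560.3 − 475.24 = 85.06; nΣy² − (Σy)² = 1154.8 − 1142.44 = 12.36
r = 21.56 / √(85.06 × 12.36) = 21.56 / 32.4244 ≈ 0.6649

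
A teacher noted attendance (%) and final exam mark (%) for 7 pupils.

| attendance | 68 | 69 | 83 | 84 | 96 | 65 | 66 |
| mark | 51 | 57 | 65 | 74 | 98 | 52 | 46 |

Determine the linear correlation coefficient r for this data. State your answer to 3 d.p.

n = 7, Σx = 531, Σy = 443, Σx² = 41127, Σy² = 29975, Σxy = 34836
nΣxy − ΣxΣy = 243852 − 235233 = 8619
nΣx² − (Σx)² = 287889 − 281961 = 5928; nΣy² − (Σy)² = 209825 − 196249 = 13576
r = 8619 / √(5928 × 13576) = 8619 / 8970.9826 ≈ 0.961

0.961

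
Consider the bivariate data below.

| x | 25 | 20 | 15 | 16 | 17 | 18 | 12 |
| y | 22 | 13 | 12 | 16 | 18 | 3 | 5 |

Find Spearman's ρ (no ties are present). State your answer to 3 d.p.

Rank x: 7, 6, 2, 3, 4, 5, 1
Rank y: 7, 4, 3, 5, 6, 1, 2
d = rank(x) − rank(y): 0, 2, -1, -2, -2, 4, -1; Σd² = 30
ρ = 1 − 6Σd² / [n(n²−1)] = 1 − 6×30 / (7×48) = 1 − 180/336 ≈ 0.464

0.464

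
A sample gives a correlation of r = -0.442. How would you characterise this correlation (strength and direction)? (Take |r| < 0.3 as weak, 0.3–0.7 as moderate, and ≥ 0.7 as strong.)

r = -0.442 < 0 so the relationship is negative.
|r| = 0.442, which falls in the moderate range.

moderate negative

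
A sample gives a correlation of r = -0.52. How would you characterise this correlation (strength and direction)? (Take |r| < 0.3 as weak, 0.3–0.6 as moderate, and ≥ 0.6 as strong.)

moderate negative

r = -0.52 < 0 so the relationship is negative.
|r| = 0.52, which falls in the moderate range.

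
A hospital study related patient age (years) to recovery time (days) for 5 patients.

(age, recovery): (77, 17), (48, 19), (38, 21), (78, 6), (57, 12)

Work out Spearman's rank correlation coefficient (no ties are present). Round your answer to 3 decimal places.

-0.900

Rank age: 4, 2, 1, 5, 3
Rank recovery: 3, 4, 5, 1, 2
d = rank(age) − rank(recovery): 1, -2, -4, 4, 1; Σd² = 38
ρ = 1 − 6Σd² / [n(n²−1)] = 1 − 6×38 / (5×24) = 1 − 228/120 ≈ -0.900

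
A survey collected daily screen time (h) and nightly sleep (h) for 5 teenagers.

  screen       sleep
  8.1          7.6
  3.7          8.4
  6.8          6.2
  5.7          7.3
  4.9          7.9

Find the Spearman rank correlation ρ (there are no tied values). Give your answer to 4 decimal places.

Rank screen: 5, 1, 4, 3, 2
Rank sleep: 3, 5, 1, 2, 4
d = rank(screen) − rank(sleep): 2, -4, 3, 1, -2; Σd² = 34
ρ = 1 − 6Σd² / [n(n²−1)] = 1 − 6×34 / (5×24) = 1 − 204/120 ≈ -0.7000

-0.7000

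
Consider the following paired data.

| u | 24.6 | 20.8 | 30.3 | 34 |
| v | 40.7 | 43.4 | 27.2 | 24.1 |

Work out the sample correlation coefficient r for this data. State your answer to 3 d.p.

n = 4, Σu = 109.7, Σv = 135.4, Σu² = 3111.89, Σv² = 4860.7, Σuv = 3547.5
nΣuv − ΣuΣv = 14190 − 14853.38 = -663.38
nΣu² − (Σu)² = 12447.56 − 12034.09 = 413.47; nΣv² − (Σv)² = 19442.8 − 18333.16 = 1109.64
r = -663.38 / √(413.47 × 1109.64) = -663.38 / 677.3499 ≈ -0.979

-0.979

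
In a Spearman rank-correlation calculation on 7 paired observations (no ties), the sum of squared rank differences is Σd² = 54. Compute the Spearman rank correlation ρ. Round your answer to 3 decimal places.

0.036

ρ = 1 − 6Σd² / [n(n²−1)] = 1 − 6×54 / (7×48)
  = 1 − 324/336 = 1 − 0.9643 ≈ 0.036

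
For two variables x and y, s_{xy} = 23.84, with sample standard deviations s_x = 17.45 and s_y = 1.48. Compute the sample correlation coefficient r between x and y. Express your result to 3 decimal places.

r = Cov(x,y) / (s_x · s_y) = 23.84 / (17.45 × 1.48)
  = 23.84 / 25.8260 ≈ 0.923

0.923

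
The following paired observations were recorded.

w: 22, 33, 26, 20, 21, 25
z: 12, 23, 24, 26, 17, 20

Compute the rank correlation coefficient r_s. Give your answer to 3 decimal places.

Rank w: 3, 6, 5, 1, 2, 4
Rank z: 1, 4, 5, 6, 2, 3
d = rank(w) − rank(z): 2, 2, 0, -5, 0, 1; Σd² = 34
ρ = 1 − 6Σd² / [n(n²−1)] = 1 − 6×34 / (6×35) = 1 − 204/210 ≈ 0.029

0.029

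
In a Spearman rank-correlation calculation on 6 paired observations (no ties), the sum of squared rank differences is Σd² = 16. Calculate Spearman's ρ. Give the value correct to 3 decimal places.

ρ = 1 − 6Σd² / [n(n²−1)] = 1 − 6×16 / (6×35)
  = 1 − 96/210 = 1 − 0.4571 ≈ 0.543

0.543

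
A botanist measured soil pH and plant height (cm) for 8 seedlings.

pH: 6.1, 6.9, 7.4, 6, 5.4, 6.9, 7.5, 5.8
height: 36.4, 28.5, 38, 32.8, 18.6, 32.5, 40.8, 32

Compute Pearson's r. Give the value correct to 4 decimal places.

0.6903

n = 8, Σx = 52, Σy = 259.6, Σx² = 342.24, Σy² = 8747.9, Σxy = 1712.98
nΣxy − ΣxΣy = 13703.84 − 13499.2 = 204.64
nΣx² − (Σx)² = 2737.92 − 2704 = 33.92; nΣy² − (Σy)² = 69983.2 − 67392.16 = 2591.04
r = 204.64 / √(33.92 × 2591.04) = 204.64 / 296.4592 ≈ 0.6903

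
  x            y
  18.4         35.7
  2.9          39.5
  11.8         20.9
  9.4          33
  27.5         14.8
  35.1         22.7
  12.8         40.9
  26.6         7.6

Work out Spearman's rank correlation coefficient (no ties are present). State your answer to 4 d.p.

-0.5238

Rank x: 5, 1, 3, 2, 7, 8, 4, 6
Rank y: 6, 7, 3, 5, 2, 4, 8, 1
d = rank(x) − rank(y): -1, -6, 0, -3, 5, 4, -4, 5; Σd² = 128
ρ = 1 − 6Σd² / [n(n²−1)] = 1 − 6×128 / (8×63) = 1 − 768/504 ≈ -0.5238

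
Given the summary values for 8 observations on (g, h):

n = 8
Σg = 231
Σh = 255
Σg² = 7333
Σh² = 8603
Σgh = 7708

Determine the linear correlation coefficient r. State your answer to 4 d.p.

0.6147

r = (nΣgh − ΣgΣh) / √[(nΣg² − (Σg)²)(nΣh² − (Σh)²)]
Numerator: 8×7708 − 231×255 = 2759
Denominator: √[(58664 − 53361)(68824 − 65025)] = √[5303 × 3799] = 4488.4404
r = 2759 / 4488.4404 ≈ 0.6147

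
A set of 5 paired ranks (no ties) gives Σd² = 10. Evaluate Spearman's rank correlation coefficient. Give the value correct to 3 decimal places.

0.500

ρ = 1 − 6Σd² / [n(n²−1)] = 1 − 6×10 / (5×24)
  = 1 − 60/120 = 1 − 0.5000 ≈ 0.500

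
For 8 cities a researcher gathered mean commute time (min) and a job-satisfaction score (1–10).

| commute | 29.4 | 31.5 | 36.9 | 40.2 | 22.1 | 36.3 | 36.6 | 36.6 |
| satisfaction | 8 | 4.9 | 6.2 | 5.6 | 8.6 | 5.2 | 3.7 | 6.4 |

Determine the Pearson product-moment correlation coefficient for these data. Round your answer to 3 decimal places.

n = 8, Σx = 269.6, Σy = 48.6, Σx² = 9319.48, Σy² = 313.46, Σxy = 1591.93
nΣxy − ΣxΣy = 12735.44 − 13102.56 = -367.12
nΣx² − (Σx)² = 74555.84 − 72684.16 = 1871.68; nΣy² − (Σy)² = 2507.68 − 2361.96 = 145.72
r = -367.12 / √(1871.68 × 145.72) = -367.12 / 522.2463 ≈ -0.703

-0.703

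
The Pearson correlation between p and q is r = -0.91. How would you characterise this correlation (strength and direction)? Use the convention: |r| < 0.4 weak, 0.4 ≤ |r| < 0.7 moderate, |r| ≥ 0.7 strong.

strong negative

r = -0.91 < 0 so the relationship is negative.
|r| = 0.91, which falls in the strong range.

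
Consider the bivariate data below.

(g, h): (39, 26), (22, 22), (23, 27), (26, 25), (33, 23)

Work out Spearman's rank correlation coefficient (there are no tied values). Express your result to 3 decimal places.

0.300

Rank g: 5, 1, 2, 3, 4
Rank h: 4, 1, 5, 3, 2
d = rank(g) − rank(h): 1, 0, -3, 0, 2; Σd² = 14
ρ = 1 − 6Σd² / [n(n²−1)] = 1 − 6×14 / (5×24) = 1 − 84/120 ≈ 0.300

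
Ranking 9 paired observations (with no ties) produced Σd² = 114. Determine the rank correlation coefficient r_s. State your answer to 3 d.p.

ρ = 1 − 6Σd² / [n(n²−1)] = 1 − 6×114 / (9×80)
  = 1 − 684/720 = 1 − 0.9500 ≈ 0.050

0.050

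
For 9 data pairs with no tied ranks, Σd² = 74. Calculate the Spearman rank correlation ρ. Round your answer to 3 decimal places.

0.383

ρ = 1 − 6Σd² / [n(n²−1)] = 1 − 6×74 / (9×80)
  = 1 − 444/720 = 1 − 0.6167 ≈ 0.383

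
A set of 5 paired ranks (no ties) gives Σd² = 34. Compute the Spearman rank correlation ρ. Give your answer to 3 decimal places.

ρ = 1 − 6Σd² / [n(n²−1)] = 1 − 6×34 / (5×24)
  = 1 − 204/120 = 1 − 1.7000 ≈ -0.700

-0.700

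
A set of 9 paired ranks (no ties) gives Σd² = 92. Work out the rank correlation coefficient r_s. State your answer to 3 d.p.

ρ = 1 − 6Σd² / [n(n²−1)] = 1 − 6×92 / (9×80)
  = 1 − 552/720 = 1 − 0.7667 ≈ 0.233

0.233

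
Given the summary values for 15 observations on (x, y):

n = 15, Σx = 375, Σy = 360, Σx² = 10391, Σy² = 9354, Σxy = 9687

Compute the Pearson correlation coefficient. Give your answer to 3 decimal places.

0.807

r = (nΣxy − ΣxΣy) / √[(nΣx² − (Σx)²)(nΣy² − (Σy)²)]
Numerator: 15×9687 − 375×360 = 10305
Denominator: √[(155865 − 140625)(140310 − 129600)] = √[15240 × 10710] = 12775.7739
r = 10305 / 12775.7739 ≈ 0.807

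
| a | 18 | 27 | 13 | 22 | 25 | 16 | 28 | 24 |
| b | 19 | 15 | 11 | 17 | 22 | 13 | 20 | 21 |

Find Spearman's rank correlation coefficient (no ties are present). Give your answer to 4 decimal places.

0.6190

Rank a: 3, 7, 1, 4, 6, 2, 8, 5
Rank b: 5, 3, 1, 4, 8, 2, 6, 7
d = rank(a) − rank(b): -2, 4, 0, 0, -2, 0, 2, -2; Σd² = 32
ρ = 1 − 6Σd² / [n(n²−1)] = 1 − 6×32 / (8×63) = 1 − 192/504 ≈ 0.6190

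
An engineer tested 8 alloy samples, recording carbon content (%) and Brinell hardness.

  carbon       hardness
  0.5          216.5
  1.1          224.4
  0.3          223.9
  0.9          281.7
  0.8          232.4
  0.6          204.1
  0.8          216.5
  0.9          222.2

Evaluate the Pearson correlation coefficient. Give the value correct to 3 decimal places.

n = 8, Σx = 5.9, Σy = 1821.7, Σx² = 4.81, Σy² = 418625.37, Σxy = 1357.35
nΣxy − ΣxΣy = 10858.8 − 10748.03 = 110.77
nΣx² − (Σx)² = 38.48 − 34.81 = 3.67; nΣy² − (Σy)² = 3349002.96 − 3318590.89 = 30412.07
r = 110.77 / √(3.67 × 30412.07) = 110.77 / 334.0843 ≈ 0.332

0.332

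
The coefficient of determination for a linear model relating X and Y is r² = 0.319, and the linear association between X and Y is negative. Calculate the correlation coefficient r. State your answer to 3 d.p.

|r| = √0.319 = 0.565
The association is negative, so r = −0.565.

-0.565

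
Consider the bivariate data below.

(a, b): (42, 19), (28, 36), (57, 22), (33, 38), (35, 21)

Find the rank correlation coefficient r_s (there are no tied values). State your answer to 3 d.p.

-0.600

Rank a: 4, 1, 5, 2, 3
Rank b: 1, 4, 3, 5, 2
d = rank(a) − rank(b): 3, -3, 2, -3, 1; Σd² = 32
ρ = 1 − 6Σd² / [n(n²−1)] = 1 − 6×32 / (5×24) = 1 − 192/120 ≈ -0.600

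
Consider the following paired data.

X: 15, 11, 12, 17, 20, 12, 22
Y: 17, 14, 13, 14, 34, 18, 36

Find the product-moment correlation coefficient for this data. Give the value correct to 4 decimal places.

0.8619

n = 7, ΣX = 109, ΣY = 146, ΣX² = 1807, ΣY² = 3626, ΣXY = 2491
nΣXY − ΣXΣY = 17437 − 15914 = 1523
nΣX² − (ΣX)² = 12649 − 11881 = 768; nΣY² − (ΣY)² = 25382 − 21316 = 4066
r = 1523 / √(768 × 4066) = 1523 / 1767.1129 ≈ 0.8619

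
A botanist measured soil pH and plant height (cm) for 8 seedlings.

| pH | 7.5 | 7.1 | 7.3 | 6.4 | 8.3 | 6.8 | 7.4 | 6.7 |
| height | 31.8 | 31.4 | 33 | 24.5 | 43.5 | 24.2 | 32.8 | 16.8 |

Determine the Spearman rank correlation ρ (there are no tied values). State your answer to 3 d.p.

Rank pH: 7, 4, 5, 1, 8, 3, 6, 2
Rank height: 5, 4, 7, 3, 8, 2, 6, 1
d = rank(pH) − rank(height): 2, 0, -2, -2, 0, 1, 0, 1; Σd² = 14
ρ = 1 − 6Σd² / [n(n²−1)] = 1 − 6×14 / (8×63) = 1 − 84/504 ≈ 0.833

0.833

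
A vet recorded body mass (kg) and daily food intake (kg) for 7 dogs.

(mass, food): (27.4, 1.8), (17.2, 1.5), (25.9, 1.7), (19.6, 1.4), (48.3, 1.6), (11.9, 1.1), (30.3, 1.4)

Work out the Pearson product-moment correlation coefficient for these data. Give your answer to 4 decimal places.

n = 7, Σx = 180.6, Σy = 10.5, Σx² = 5494.16, Σy² = 16.07, Σxy = 279.38
nΣxy − ΣxΣy = 1955.66 − 1896.3 = 59.36
nΣx² − (Σx)² = 38459.12 − 32616.36 = 5842.76; nΣy² − (Σy)² = 112.49 − 110.25 = 2.24
r = 59.36 / √(5842.76 × 2.24) = 59.36 / 114.4018 ≈ 0.5189

0.5189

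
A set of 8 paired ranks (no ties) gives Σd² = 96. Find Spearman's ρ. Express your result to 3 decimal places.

ρ = 1 − 6Σd² / [n(n²−1)] = 1 − 6×96 / (8×63)
  = 1 − 576/504 = 1 − 1.1429 ≈ -0.143

-0.143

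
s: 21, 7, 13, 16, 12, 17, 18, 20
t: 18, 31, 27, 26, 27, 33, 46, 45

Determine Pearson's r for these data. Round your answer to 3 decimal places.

0.172

n = 8, Σs = 124, Σt = 253, Σs² = 2072, Σt² = 8649, Σst = 3975
nΣst − ΣsΣt = 31800 − 31372 = 428
nΣs² − (Σs)² = 16576 − 15376 = 1200; nΣt² − (Σt)² = 69192 − 64009 = 5183
r = 428 / √(1200 × 5183) = 428 / 2493.9126 ≈ 0.172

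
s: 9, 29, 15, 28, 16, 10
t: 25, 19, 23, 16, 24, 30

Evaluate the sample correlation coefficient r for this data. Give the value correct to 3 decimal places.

n = 6, Σs = 107, Σt = 137, Σs² = 2287, Σt² = 3247, Σst = 2253
nΣst − ΣsΣt = 13518 − 14659 = -1141
nΣs² − (Σs)² = 13722 − 11449 = 2273; nΣt² − (Σt)² = 19482 − 18769 = 713
r = -1141 / √(2273 × 713) = -1141 / 1273.0471 ≈ -0.896

-0.896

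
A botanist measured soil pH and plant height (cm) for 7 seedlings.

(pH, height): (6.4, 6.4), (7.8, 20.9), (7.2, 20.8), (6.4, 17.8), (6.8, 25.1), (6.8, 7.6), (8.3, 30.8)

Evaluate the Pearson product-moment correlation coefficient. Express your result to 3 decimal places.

0.704

n = 7, Σx = 49.7, Σy = 129.4, Σx² = 355.97, Σy² = 2863.66, Σxy = 945.66
nΣxy − ΣxΣy = 6619.62 − 6431.18 = 188.44
nΣx² − (Σx)² = 2491.79 − 2470.09 = 21.7; nΣy² − (Σy)² = 20045.62 − 16744.36 = 3301.26
r = 188.44 / √(21.7 × 3301.26) = 188.44 / 267.6515 ≈ 0.704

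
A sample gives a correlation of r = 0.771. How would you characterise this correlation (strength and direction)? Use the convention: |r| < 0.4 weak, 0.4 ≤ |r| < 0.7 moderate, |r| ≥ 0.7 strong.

strong positive

r = 0.771 > 0 so the relationship is positive.
|r| = 0.771, which falls in the strong range.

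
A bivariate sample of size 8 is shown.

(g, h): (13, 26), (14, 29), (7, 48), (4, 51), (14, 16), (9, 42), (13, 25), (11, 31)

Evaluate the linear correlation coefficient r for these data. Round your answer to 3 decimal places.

n = 8, Σg = 85, Σh = 268, Σg² = 997, Σh² = 10028, Σgh = 2552
nΣgh − ΣgΣh = 20416 − 22780 = -2364
nΣg² − (Σg)² = 7976 − 7225 = 751; nΣh² − (Σh)² = 80224 − 71824 = 8400
r = -2364 / √(751 × 8400) = -2364 / 2511.6528 ≈ -0.941

-0.941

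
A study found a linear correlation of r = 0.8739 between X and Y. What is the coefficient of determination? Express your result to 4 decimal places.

0.7637

r² = (0.8739)² = 0.7637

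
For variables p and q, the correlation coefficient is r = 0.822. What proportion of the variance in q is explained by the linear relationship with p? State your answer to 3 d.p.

0.676

r² = (0.822)² = 0.676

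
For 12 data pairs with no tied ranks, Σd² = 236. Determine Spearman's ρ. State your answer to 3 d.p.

0.175

ρ = 1 − 6Σd² / [n(n²−1)] = 1 − 6×236 / (12×143)
  = 1 − 1416/1716 = 1 − 0.8252 ≈ 0.175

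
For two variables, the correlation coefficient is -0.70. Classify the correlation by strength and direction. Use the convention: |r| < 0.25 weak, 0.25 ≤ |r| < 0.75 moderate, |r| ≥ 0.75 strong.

r = -0.70 < 0 so the relationship is negative.
|r| = 0.70, which falls in the moderate range.

moderate negative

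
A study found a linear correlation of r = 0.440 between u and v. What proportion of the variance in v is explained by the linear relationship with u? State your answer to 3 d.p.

0.194

r² = (0.440)² = 0.194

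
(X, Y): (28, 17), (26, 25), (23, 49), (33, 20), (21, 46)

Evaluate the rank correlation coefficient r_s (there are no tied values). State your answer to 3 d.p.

Rank X: 4, 3, 2, 5, 1
Rank Y: 1, 3, 5, 2, 4
d = rank(X) − rank(Y): 3, 0, -3, 3, -3; Σd² = 36
ρ = 1 − 6Σd² / [n(n²−1)] = 1 − 6×36 / (5×24) = 1 − 216/120 ≈ -0.800

-0.800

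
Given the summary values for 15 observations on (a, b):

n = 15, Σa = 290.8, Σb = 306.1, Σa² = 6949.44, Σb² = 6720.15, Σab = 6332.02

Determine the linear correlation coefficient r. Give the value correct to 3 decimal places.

0.505

r = (nΣab − ΣaΣb) / √[(nΣa² − (Σa)²)(nΣb² − (Σb)²)]
Numerator: 15×6332.02 − 290.8×306.1 = 5966.42
Denominator: √[(104241.6 − 84564.64)(100802.25 − 93697.21)] = √[19676.96 × 7105.04] = 11823.9413
r = 5966.42 / 11823.9413 ≈ 0.505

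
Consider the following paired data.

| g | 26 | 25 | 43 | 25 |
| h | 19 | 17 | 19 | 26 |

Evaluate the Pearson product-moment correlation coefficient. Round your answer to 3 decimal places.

n = 4, Σg = 119, Σh = 81, Σg² = 3775, Σh² = 1687, Σgh = 2386
nΣgh − ΣgΣh = 9544 − 9639 = -95
nΣg² − (Σg)² = 15100 − 14161 = 939; nΣh² − (Σh)² = 6748 − 6561 = 187
r = -95 / √(939 × 187) = -95 / 419.0382 ≈ -0.227

-0.227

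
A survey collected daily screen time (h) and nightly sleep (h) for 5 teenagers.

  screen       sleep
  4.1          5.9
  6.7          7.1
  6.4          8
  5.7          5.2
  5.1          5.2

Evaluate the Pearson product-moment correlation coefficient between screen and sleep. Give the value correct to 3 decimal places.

0.636

n = 5, Σx = 28, Σy = 31.4, Σx² = 161.16, Σy² = 203.3, Σxy = 179.12
nΣxy − ΣxΣy = 895.6 − 879.2 = 16.4
nΣx² − (Σx)² = 805.8 − 784 = 21.8; nΣy² − (Σy)² = 1016.5 − 985.96 = 30.54
r = 16.4 / √(21.8 × 30.54) = 16.4 / 25.8026 ≈ 0.636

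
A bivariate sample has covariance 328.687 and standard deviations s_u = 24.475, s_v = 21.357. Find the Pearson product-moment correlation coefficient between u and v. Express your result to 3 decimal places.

0.629

r = Cov(u,v) / (s_u · s_v) = 328.687 / (24.475 × 21.357)
  = 328.687 / 522.7126 ≈ 0.629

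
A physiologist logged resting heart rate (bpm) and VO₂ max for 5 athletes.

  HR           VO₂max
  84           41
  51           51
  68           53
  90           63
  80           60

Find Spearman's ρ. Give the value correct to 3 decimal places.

0.400

Rank HR: 4, 1, 2, 5, 3
Rank VO₂max: 1, 2, 3, 5, 4
d = rank(HR) − rank(VO₂max): 3, -1, -1, 0, -1; Σd² = 12
ρ = 1 − 6Σd² / [n(n²−1)] = 1 − 6×12 / (5×24) = 1 − 72/120 ≈ 0.400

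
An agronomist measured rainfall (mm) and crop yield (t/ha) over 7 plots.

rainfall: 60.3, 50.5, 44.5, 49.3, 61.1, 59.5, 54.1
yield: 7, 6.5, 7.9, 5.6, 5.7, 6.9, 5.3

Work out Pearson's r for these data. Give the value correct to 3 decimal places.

n = 7, Σx = 379.3, Σy = 44.9, Σx² = 20797.35, Σy² = 293.21, Σxy = 2423.53
nΣxy − ΣxΣy = 16964.71 − 17030.57 = -65.86
nΣx² − (Σx)² = 145581.45 − 143868.49 = 1712.96; nΣy² − (Σy)² = 2052.47 − 2016.01 = 36.46
r = -65.86 / √(1712.96 × 36.46) = -65.86 / 249.9090 ≈ -0.264

-0.264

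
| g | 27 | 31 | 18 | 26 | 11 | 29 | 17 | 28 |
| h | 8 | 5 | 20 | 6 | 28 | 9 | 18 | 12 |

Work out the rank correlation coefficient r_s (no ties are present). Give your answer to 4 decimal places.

-0.7619

Rank g: 5, 8, 3, 4, 1, 7, 2, 6
Rank h: 3, 1, 7, 2, 8, 4, 6, 5
d = rank(g) − rank(h): 2, 7, -4, 2, -7, 3, -4, 1; Σd² = 148
ρ = 1 − 6Σd² / [n(n²−1)] = 1 − 6×148 / (8×63) = 1 − 888/504 ≈ -0.7619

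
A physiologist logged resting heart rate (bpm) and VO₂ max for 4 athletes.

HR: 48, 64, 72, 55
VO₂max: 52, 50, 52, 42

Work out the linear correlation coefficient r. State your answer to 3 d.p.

n = 4, Σx = 239, Σy = 196, Σx² = 14609, Σy² = 9672, Σxy = 11750
nΣxy − ΣxΣy = 47000 − 46844 = 156
nΣx² − (Σx)² = 58436 − 57121 = 1315; nΣy² − (Σy)² = 38688 − 38416 = 272
r = 156 / √(1315 × 272) = 156 / 598.0635 ≈ 0.261

0.261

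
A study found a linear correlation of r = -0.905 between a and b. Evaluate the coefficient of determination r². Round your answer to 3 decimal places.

0.819

r² = (-0.905)² = 0.819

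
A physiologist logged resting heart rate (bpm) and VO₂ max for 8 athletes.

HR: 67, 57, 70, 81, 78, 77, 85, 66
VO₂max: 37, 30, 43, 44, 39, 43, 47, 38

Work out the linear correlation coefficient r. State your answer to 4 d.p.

n = 8, Σx = 581, Σy = 321, Σx² = 42793, Σy² = 13077, Σxy = 23619
nΣxy − ΣxΣy = 188952 − 186501 = 2451
nΣx² − (Σx)² = 342344 − 337561 = 4783; nΣy² − (Σy)² = 104616 − 103041 = 1575
r = 2451 / √(4783 × 1575) = 2451 / 2744.6721 ≈ 0.8930

0.8930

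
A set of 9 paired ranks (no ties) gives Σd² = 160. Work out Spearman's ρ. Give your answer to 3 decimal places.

ρ = 1 − 6Σd² / [n(n²−1)] = 1 − 6×160 / (9×80)
  = 1 − 960/720 = 1 − 1.3333 ≈ -0.333

-0.333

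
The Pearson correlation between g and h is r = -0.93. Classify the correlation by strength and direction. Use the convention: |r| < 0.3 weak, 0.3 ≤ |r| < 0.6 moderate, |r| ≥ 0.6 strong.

r = -0.93 < 0 so the relationship is negative.
|r| = 0.93, which falls in the strong range.

strong negative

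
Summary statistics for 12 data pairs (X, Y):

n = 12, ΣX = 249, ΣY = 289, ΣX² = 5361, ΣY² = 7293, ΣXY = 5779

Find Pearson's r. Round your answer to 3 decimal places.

r = (nΣXY − ΣXΣY) / √[(nΣX² − (ΣX)²)(nΣY² − (ΣY)²)]
Numerator: 12×5779 − 249×289 = -2613
Denominator: √[(64332 − 62001)(87516 − 83521)] = √[2331 × 3995] = 3051.6135
r = -2613 / 3051.6135 ≈ -0.856

-0.856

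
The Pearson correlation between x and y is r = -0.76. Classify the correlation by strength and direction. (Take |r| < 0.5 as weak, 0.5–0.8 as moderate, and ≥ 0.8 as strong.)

moderate negative

r = -0.76 < 0 so the relationship is negative.
|r| = 0.76, which falls in the moderate range.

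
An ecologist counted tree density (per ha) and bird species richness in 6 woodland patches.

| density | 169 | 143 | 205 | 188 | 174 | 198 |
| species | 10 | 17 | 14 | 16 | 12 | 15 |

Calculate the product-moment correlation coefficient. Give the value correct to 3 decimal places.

n = 6, Σx = 1077, Σy = 84, Σx² = 195859, Σy² = 1210, Σxy = 15057
nΣxy − ΣxΣy = 90342 − 90468 = -126
nΣx² − (Σx)² = 1175154 − 1159929 = 15225; nΣy² − (Σy)² = 7260 − 7056 = 204
r = -126 / √(15225 × 204) = -126 / 1762.3564 ≈ -0.071

-0.071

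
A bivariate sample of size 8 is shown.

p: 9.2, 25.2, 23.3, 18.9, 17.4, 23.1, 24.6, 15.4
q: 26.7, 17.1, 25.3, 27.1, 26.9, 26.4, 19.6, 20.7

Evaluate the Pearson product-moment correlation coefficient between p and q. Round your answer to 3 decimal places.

n = 8, Σp = 157.1, Σq = 189.8, Σp² = 3298.47, Σq² = 4613.02, Σpq = 3657.08
nΣpq − ΣpΣq = 29256.64 − 29817.58 = -560.94
nΣp² − (Σp)² = 26387.76 − 24680.41 = 1707.35; nΣq² − (Σq)² = 36904.16 − 36024.04 = 880.12
r = -560.94 / √(1707.35 × 880.12) = -560.94 / 1225.8356 ≈ -0.458

-0.458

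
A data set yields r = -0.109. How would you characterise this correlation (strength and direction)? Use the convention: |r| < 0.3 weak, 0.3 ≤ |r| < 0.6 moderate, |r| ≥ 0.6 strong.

weak negative

r = -0.109 < 0 so the relationship is negative.
|r| = 0.109, which falls in the weak range.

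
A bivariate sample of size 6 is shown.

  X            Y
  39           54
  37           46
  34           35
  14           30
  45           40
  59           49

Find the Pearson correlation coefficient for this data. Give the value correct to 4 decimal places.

0.6894

n = 6, ΣX = 228, ΣY = 254, ΣX² = 9748, ΣY² = 11158, ΣXY = 10109
nΣXY − ΣXΣY = 60654 − 57912 = 2742
nΣX² − (ΣX)² = 58488 − 51984 = 6504; nΣY² − (ΣY)² = 66948 − 64516 = 2432
r = 2742 / √(6504 × 2432) = 2742 / 3977.1507 ≈ 0.6894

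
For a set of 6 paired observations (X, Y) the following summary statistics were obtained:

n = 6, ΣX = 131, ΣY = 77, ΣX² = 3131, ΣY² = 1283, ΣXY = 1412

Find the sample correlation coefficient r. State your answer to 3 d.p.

-0.953

r = (nΣXY − ΣXΣY) / √[(nΣX² − (ΣX)²)(nΣY² − (ΣY)²)]
Numerator: 6×1412 − 131×77 = -1615
Denominator: √[(18786 − 17161)(7698 − 5929)] = √[1625 × 1769] = 1695.4719
r = -1615 / 1695.4719 ≈ -0.953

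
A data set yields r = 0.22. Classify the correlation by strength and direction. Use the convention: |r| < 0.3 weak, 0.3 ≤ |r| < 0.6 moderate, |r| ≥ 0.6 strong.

weak positive

r = 0.22 > 0 so the relationship is positive.
|r| = 0.22, which falls in the weak range.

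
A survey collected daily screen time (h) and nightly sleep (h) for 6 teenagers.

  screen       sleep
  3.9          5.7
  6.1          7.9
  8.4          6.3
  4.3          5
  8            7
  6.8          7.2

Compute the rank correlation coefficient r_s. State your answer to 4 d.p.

Rank screen: 1, 3, 6, 2, 5, 4
Rank sleep: 2, 6, 3, 1, 4, 5
d = rank(screen) − rank(sleep): -1, -3, 3, 1, 1, -1; Σd² = 22
ρ = 1 − 6Σd² / [n(n²−1)] = 1 − 6×22 / (6×35) = 1 − 132/210 ≈ 0.3714

0.3714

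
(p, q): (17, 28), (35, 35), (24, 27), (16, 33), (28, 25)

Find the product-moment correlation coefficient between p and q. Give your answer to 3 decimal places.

0.187

n = 5, Σp = 120, Σq = 148, Σp² = 3130, Σq² = 4452, Σpq = 3577
nΣpq − ΣpΣq = 17885 − 17760 = 125
nΣp² − (Σp)² = 15650 − 14400 = 1250; nΣq² − (Σq)² = 22260 − 21904 = 356
r = 125 / √(1250 × 356) = 125 / 667.0832 ≈ 0.187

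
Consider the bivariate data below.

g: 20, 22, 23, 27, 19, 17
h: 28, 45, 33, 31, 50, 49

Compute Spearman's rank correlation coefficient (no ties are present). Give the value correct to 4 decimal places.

Rank g: 3, 4, 5, 6, 2, 1
Rank h: 1, 4, 3, 2, 6, 5
d = rank(g) − rank(h): 2, 0, 2, 4, -4, -4; Σd² = 56
ρ = 1 − 6Σd² / [n(n²−1)] = 1 − 6×56 / (6×35) = 1 − 336/210 ≈ -0.6000

-0.6000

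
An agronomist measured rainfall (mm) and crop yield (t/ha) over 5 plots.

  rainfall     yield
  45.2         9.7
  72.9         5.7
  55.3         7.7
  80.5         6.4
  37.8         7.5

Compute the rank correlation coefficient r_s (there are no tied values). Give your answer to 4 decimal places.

Rank rainfall: 2, 4, 3, 5, 1
Rank yield: 5, 1, 4, 2, 3
d = rank(rainfall) − rank(yield): -3, 3, -1, 3, -2; Σd² = 32
ρ = 1 − 6Σd² / [n(n²−1)] = 1 − 6×32 / (5×24) = 1 − 192/120 ≈ -0.6000

-0.6000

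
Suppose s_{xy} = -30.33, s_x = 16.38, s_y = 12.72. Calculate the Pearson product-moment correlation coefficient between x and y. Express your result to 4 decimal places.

-0.1456

r = Cov(x,y) / (s_x · s_y) = -30.33 / (16.38 × 12.72)
  = -30.33 / 208.3536 ≈ -0.1456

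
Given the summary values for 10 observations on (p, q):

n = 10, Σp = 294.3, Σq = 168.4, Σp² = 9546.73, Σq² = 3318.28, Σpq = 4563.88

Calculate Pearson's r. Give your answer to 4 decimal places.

r = (nΣpq − ΣpΣq) / √[(nΣp² − (Σp)²)(nΣq² − (Σq)²)]
Numerator: 10×4563.88 − 294.3×168.4 = -3921.32
Denominator: √[(95467.3 − 86612.49)(33182.8 − 28358.56)] = √[8854.81 × 4824.24] = 6535.8801
r = -3921.32 / 6535.8801 ≈ -0.6000

-0.6000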